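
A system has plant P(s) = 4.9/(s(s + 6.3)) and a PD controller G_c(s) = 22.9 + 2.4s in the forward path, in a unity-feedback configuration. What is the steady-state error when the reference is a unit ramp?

0.0561

The loop has one pole at the origin (type 1). Velocity error constant K_v = lim_{s→0} s·G_c(s)P(s) = 22.9·4.9/6.3 = 17.81.
Steady-state error to a unit ramp: e_ss = 1/K_v = 0.0561.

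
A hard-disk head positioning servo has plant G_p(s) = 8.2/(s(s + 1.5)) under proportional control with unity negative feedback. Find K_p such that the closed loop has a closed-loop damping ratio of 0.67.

Closed-loop characteristic equation: s² + 1.5s + K_p·8.2 = 0.
So ω_n = √(8.2K_p) and 2ζω_n = 1.5, giving ζ = 1.5/(2√(8.2K_p)).
Setting ζ = 0.67: √(8.2K_p) = 1.5/(2·0.67) = 1.119, so K_p = 1.253/8.2 = 0.153.

K_p = 0.153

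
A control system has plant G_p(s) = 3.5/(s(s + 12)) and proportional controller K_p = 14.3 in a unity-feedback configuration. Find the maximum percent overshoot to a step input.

Closed-loop characteristic equation: s² + 12s + 50.05 = 0, so ω_n = 7.075 rad/s and ζ = 12/(2·7.075) = 0.8481.
%OS = 100·exp(−πζ/√(1−ζ²)) = 100·exp(−π·0.8481/√0.2807) = 0.655%.

0.655%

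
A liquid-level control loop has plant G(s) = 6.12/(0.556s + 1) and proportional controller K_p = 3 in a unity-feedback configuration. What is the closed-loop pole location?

s = -34.82

Closed loop: T(s) = K_p·G/(1+K_p·G) = 18.36/(0.556s + 1 + 18.36), with pole at s = −(1 + 18.36)/0.556 = −34.82.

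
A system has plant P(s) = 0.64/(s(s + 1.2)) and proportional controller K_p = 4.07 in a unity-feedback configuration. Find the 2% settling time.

From 1 + K_pP(s) = 0: s² + 1.2s + 2.605 = 0 ⇒ ω_n = 1.614, ζ = 0.3718.
2% settling time T_s ≈ 4/(ζω_n) = 4/0.6 = 6.67 s.

T_s ≈ 6.67 s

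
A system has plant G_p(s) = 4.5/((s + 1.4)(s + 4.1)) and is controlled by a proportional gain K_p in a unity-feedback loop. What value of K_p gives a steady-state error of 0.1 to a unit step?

K_p = 11.5

Steady-state error for a unit step on this type-0 loop is 1/(1 + K_p·G_p(0)).
G_p(0) = 0.784. Require 1/(1 + K_p·0.784) = 0.1, so 1 + 0.784·K_p = 10.
K_p = (10 − 1)/0.784 = 11.5.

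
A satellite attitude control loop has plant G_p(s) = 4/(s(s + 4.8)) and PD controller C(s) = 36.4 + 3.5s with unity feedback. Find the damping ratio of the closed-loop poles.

Forward path: (36.4 + 3.5s)·4/(s(s+4.8)). The closed-loop characteristic equation is s² + (4.8 + 4·3.5)s + 4·36.4 = 0.
That is s² + 18.8s + 145.6 = 0, so ω_n = 12.07 rad/s and ζ = 18.8/(2·12.07) = 0.779.

ζ = 0.779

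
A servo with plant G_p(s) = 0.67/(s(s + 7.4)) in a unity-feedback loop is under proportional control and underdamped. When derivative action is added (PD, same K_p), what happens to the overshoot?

The derivative term adds K·K_d to the s-coefficient of the characteristic equation, raising 2ζω_n while ω_n is unchanged; ζ increases, so overshoot decreases.

decrease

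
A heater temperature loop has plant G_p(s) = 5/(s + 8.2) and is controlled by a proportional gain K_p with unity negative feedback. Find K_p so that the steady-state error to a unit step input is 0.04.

K_p = 39.4

Steady-state error for a unit step on this type-0 loop is 1/(1 + K_p·G_p(0)).
G_p(0) = 0.6098. Require 1/(1 + K_p·0.6098) = 0.04, so 1 + 0.6098·K_p = 25.
K_p = (25 − 1)/0.6098 = 39.4.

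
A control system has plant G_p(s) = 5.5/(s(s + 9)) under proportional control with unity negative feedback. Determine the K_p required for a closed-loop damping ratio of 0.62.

Closed-loop characteristic equation: s² + 9s + K_p·5.5 = 0.
So ω_n = √(5.5K_p) and 2ζω_n = 9, giving ζ = 9/(2√(5.5K_p)).
Setting ζ = 0.62: √(5.5K_p) = 9/(2·0.62) = 7.258, so K_p = 52.68/5.5 = 9.58.

K_p = 9.58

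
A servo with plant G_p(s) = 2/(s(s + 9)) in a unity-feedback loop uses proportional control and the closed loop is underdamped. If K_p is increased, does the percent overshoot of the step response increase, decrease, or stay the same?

Characteristic equation s² + 9s + K_p·2 = 0: raising K_p raises ω_n while 2ζω_n = 9 is fixed, so ζ falls and overshoot grows.

increase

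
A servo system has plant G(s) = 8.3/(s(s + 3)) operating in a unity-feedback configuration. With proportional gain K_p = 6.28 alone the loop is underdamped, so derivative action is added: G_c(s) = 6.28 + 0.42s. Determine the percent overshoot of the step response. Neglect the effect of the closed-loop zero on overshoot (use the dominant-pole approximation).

Forward path: (6.28 + 0.42s)·8.3/(s(s+3)). The closed-loop characteristic equation is s² + (3 + 8.3·0.42)s + 8.3·6.28 = 0.
That is s² + 6.486s + 52.12 = 0, so ω_n = 7.22 rad/s and ζ = 6.486/(2·7.22) = 0.4492.
%OS = 100·exp(−πζ/√(1−ζ²)) = 20.6%.

20.6%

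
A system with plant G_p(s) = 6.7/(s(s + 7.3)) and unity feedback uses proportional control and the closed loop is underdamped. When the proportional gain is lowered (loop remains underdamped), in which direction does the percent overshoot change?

decrease

ζ = 7.3/(2√(6.7K_p)) rises as K_p falls; higher damping means less overshoot.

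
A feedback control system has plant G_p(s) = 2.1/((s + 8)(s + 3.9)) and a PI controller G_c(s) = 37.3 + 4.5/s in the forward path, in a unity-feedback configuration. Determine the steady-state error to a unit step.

0

The open loop G_c(s)G_p(s) has a pole at the origin (type 1), so the static position error constant is infinite and e_ss = 1/(1+∞) = 0.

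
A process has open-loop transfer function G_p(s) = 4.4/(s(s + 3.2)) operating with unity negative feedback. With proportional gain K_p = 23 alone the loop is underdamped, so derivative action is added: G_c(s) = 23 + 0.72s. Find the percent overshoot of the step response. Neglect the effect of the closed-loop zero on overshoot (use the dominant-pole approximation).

Forward path: (23 + 0.72s)·4.4/(s(s+3.2)). The closed-loop characteristic equation is s² + (3.2 + 4.4·0.72)s + 4.4·23 = 0.
That is s² + 6.368s + 101.2 = 0, so ω_n = 10.06 rad/s and ζ = 6.368/(2·10.06) = 0.3165.
%OS = 100·exp(−πζ/√(1−ζ²)) = 35.1%.

35.1%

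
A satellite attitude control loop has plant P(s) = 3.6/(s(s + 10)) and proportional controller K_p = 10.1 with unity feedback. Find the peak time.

T_p = 0.932 s

The closed-loop denominator s² + 10s + 36.36 gives ω_n = √36.36 = 6.03 and ζ = 10/(2ω_n) = 0.8292.
Damped frequency ω_d = ω_n√(1−ζ²) = 3.37 rad/s, so peak time T_p = π/ω_d = 0.932 s.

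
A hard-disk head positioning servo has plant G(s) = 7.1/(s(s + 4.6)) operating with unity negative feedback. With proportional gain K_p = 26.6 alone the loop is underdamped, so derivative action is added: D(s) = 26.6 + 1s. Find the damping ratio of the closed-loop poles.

Forward path: (26.6 + 1s)·7.1/(s(s+4.6)). The closed-loop characteristic equation is s² + (4.6 + 7.1·1)s + 7.1·26.6 = 0.
That is s² + 11.7s + 188.9 = 0, so ω_n = 13.74 rad/s and ζ = 11.7/(2·13.74) = 0.4257.

ζ = 0.426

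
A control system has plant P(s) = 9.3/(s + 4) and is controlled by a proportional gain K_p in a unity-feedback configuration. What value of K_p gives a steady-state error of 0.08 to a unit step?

Steady-state error for a unit step on this type-0 loop is 1/(1 + K_p·P(0)).
P(0) = 2.325. Require 1/(1 + K_p·2.325) = 0.08, so 1 + 2.325·K_p = 12.5.
K_p = (12.5 − 1)/2.325 = 4.95.

K_p = 4.95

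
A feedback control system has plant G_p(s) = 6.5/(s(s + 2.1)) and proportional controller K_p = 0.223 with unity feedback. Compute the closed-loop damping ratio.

ζ = 0.872

1 + K_p·G_p(s) = 0 gives s² + 2.1s + 1.45 = 0.
Matching s² + 2ζω_n s + ω_n²: ω_n = √1.45 = 1.204 rad/s and 2ζω_n = 2.1, so ζ = 2.1/(2·1.204) = 0.872.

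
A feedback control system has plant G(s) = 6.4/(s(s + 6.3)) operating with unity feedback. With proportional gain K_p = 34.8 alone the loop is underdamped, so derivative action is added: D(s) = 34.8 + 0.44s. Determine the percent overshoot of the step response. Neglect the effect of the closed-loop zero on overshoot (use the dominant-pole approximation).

Forward path: (34.8 + 0.44s)·6.4/(s(s+6.3)). The closed-loop characteristic equation is s² + (6.3 + 6.4·0.44)s + 6.4·34.8 = 0.
That is s² + 9.116s + 222.7 = 0, so ω_n = 14.92 rad/s and ζ = 9.116/(2·14.92) = 0.3054.
%OS = 100·exp(−πζ/√(1−ζ²)) = 36.5%.

36.5%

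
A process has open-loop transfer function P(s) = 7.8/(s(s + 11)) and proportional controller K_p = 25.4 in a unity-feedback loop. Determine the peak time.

T_p = 0.242 s

The closed-loop denominator s² + 11s + 198.1 gives ω_n = √198.1 = 14.08 and ζ = 11/(2ω_n) = 0.3907.
Damped frequency ω_d = ω_n√(1−ζ²) = 12.96 rad/s, so peak time T_p = π/ω_d = 0.242 s.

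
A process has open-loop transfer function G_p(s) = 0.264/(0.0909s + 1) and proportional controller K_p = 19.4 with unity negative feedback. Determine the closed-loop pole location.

Closed loop: T(s) = K_p·G_p/(1+K_p·G_p) = 5.122/(0.0909s + 1 + 5.122), with pole at s = −(1 + 5.122)/0.0909 = −67.34.

s = -67.34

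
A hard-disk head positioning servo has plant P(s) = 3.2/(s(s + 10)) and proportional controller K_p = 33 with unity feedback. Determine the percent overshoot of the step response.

Closed-loop characteristic equation: s² + 10s + 105.6 = 0, so ω_n = 10.28 rad/s and ζ = 10/(2·10.28) = 0.4866.
%OS = 100·exp(−πζ/√(1−ζ²)) = 100·exp(−π·0.4866/√0.7633) = 17.4%.

17.4%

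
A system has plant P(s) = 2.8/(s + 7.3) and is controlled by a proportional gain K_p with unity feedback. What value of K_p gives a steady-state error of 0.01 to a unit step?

K_p = 258

Steady-state error for a unit step on this type-0 loop is 1/(1 + K_p·P(0)).
P(0) = 0.3836. Require 1/(1 + K_p·0.3836) = 0.01, so 1 + 0.3836·K_p = 100.
K_p = (100 − 1)/0.3836 = 258.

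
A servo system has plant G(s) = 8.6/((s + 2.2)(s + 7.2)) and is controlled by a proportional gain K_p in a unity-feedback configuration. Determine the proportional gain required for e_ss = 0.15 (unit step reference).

Steady-state error for a unit step on this type-0 loop is 1/(1 + K_p·G(0)).
G(0) = 0.5429. Require 1/(1 + K_p·0.5429) = 0.15, so 1 + 0.5429·K_p = 6.667.
K_p = (6.667 − 1)/0.5429 = 10.4.

K_p = 10.4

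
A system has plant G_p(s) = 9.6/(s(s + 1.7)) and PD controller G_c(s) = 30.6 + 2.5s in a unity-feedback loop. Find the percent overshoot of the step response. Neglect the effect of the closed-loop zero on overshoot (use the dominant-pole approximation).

Forward path: (30.6 + 2.5s)·9.6/(s(s+1.7)). The closed-loop characteristic equation is s² + (1.7 + 9.6·2.5)s + 9.6·30.6 = 0.
That is s² + 25.7s + 293.8 = 0, so ω_n = 17.14 rad/s and ζ = 25.7/(2·17.14) = 0.7497.
%OS = 100·exp(−πζ/√(1−ζ²)) = 2.85%.

2.85%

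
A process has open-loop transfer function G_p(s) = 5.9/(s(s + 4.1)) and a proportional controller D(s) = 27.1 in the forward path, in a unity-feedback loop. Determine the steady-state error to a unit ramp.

0.0256

The loop has one pole at the origin (type 1). Velocity error constant K_v = lim_{s→0} s·D(s)G_p(s) = 27.1·5.9/4.1 = 39.
Steady-state error to a unit ramp: e_ss = 1/K_v = 0.0256.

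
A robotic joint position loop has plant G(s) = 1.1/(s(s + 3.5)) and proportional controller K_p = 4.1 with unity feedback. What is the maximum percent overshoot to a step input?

The closed-loop denominator s² + 3.5s + 4.51 gives ω_n = √4.51 = 2.124 and ζ = 3.5/(2ω_n) = 0.824.
%OS = 100·exp(−πζ/√(1−ζ²)) = 100·exp(−π·0.824/√0.321) = 1.04%.

1.04%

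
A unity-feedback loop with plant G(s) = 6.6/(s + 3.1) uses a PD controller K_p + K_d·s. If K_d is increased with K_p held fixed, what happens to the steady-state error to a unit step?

K_d affects only the transient (the s-coefficient); the DC loop gain, and hence e_ss, depends only on K_p.

unchanged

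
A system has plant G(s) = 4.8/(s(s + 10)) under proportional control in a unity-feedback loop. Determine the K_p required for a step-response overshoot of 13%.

K_p = 17.6

From %OS = 100·exp(−πζ/√(1−ζ²)) = 13%, ζ = −ln(0.13)/√(π²+ln²(0.13)) = 0.5446.
Characteristic equation s² + 10s + 4.8K_p = 0 gives ζ = 10/(2√(4.8K_p)).
Setting ζ = 0.5446: √(4.8K_p) = 10/(2·0.5446) = 9.18, so K_p = 84.28/4.8 = 17.6.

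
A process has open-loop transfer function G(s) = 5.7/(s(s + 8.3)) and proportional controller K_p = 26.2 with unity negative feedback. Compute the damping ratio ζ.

ζ = 0.34

1 + K_p·G(s) = 0 gives s² + 8.3s + 149.3 = 0.
So ω_n² = 149.3 ⇒ ω_n = 12.22 rad/s, and ζ = 8.3/(2ω_n) = 0.34.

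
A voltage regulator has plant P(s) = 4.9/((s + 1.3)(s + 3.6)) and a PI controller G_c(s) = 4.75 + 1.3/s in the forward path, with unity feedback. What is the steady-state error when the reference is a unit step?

0

The open loop G_c(s)P(s) has a pole at the origin (type 1), so the static position error constant is infinite and e_ss = 1/(1+∞) = 0.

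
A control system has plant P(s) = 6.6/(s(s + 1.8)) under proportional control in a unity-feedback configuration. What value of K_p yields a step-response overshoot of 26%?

From %OS = 100·exp(−πζ/√(1−ζ²)) = 26%, ζ = −ln(0.26)/√(π²+ln²(0.26)) = 0.3941.
Characteristic equation s² + 1.8s + 6.6K_p = 0 gives ζ = 1.8/(2√(6.6K_p)).
Setting ζ = 0.3941: √(6.6K_p) = 1.8/(2·0.3941) = 2.284, so K_p = 5.216/6.6 = 0.79.

K_p = 0.79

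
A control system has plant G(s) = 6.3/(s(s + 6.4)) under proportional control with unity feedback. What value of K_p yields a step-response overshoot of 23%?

From %OS = 100·exp(−πζ/√(1−ζ²)) = 23%, ζ = −ln(0.23)/√(π²+ln²(0.23)) = 0.4237.
Characteristic equation s² + 6.4s + 6.3K_p = 0 gives ζ = 6.4/(2√(6.3K_p)).
Setting ζ = 0.4237: √(6.3K_p) = 6.4/(2·0.4237) = 7.552, so K_p = 57.03/6.3 = 9.05.

K_p = 9.05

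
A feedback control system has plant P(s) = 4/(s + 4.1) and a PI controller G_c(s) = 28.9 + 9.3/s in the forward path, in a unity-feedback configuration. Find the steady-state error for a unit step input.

The open loop G_c(s)P(s) has a pole at the origin (type 1), so the static position error constant is infinite and e_ss = 1/(1+∞) = 0.

0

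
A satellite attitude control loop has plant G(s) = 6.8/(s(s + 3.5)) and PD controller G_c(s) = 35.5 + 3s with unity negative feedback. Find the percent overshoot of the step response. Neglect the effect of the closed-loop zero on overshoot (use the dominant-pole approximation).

Forward path: (35.5 + 3s)·6.8/(s(s+3.5)). The closed-loop characteristic equation is s² + (3.5 + 6.8·3)s + 6.8·35.5 = 0.
That is s² + 23.9s + 241.4 = 0, so ω_n = 15.54 rad/s and ζ = 23.9/(2·15.54) = 0.7691.
%OS = 100·exp(−πζ/√(1−ζ²)) = 2.28%.

2.28%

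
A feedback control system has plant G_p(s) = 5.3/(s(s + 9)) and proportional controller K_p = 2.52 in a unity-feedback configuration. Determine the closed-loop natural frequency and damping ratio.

ω_n = 3.65 rad/s, ζ = 1.23

1 + K_p·G_p(s) = 0 gives s² + 9s + 13.36 = 0.
So ω_n² = 13.36 ⇒ ω_n = 3.655 rad/s, and ζ = 9/(2ω_n) = 1.23.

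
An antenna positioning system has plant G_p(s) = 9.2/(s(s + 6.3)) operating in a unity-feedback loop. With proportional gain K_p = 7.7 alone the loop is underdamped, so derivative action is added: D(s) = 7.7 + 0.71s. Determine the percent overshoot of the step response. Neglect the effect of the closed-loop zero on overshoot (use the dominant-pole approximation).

Forward path: (7.7 + 0.71s)·9.2/(s(s+6.3)). The closed-loop characteristic equation is s² + (6.3 + 9.2·0.71)s + 9.2·7.7 = 0.
That is s² + 12.83s + 70.84 = 0, so ω_n = 8.417 rad/s and ζ = 12.83/(2·8.417) = 0.7623.
%OS = 100·exp(−πζ/√(1−ζ²)) = 2.47%.

2.47%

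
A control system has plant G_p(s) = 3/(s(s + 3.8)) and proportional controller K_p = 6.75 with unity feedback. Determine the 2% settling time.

The closed-loop denominator s² + 3.8s + 20.25 gives ω_n = √20.25 = 4.5 and ζ = 3.8/(2ω_n) = 0.4222.
2% settling time T_s ≈ 4/(ζω_n) = 4/1.9 = 2.11 s.

T_s ≈ 2.11 s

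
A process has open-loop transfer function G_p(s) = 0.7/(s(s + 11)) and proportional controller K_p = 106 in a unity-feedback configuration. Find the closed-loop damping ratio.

ζ = 0.638

With unity feedback the closed-loop characteristic equation is s² + 11s + 106·0.7 = s² + 11s + 74.2 = 0.
Matching s² + 2ζω_n s + ω_n²: ω_n = √74.2 = 8.614 rad/s and 2ζω_n = 11, so ζ = 11/(2·8.614) = 0.638.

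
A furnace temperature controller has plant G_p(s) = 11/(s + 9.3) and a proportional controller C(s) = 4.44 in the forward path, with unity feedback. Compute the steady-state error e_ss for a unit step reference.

0.16

The loop is type 0. Static position error constant K_pos = C(0)·G_p(0) = 4.44·1.183 = 5.252.
Steady-state error to a unit step: e_ss = 1/(1+K_pos) = 1/6.252 = 0.16.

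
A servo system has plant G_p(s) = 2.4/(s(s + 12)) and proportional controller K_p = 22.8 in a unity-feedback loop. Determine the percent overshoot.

1.28%

The closed-loop denominator s² + 12s + 54.72 gives ω_n = √54.72 = 7.397 and ζ = 12/(2ω_n) = 0.8111.
%OS = 100·exp(−πζ/√(1−ζ²)) = 100·exp(−π·0.8111/√0.3421) = 1.28%.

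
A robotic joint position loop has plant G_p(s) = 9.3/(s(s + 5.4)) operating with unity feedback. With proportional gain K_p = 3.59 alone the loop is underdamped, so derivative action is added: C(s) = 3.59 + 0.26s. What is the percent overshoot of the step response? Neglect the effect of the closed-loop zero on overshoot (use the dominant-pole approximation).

5.58%

Forward path: (3.59 + 0.26s)·9.3/(s(s+5.4)). The closed-loop characteristic equation is s² + (5.4 + 9.3·0.26)s + 9.3·3.59 = 0.
That is s² + 7.818s + 33.39 = 0, so ω_n = 5.778 rad/s and ζ = 7.818/(2·5.778) = 0.6765.
%OS = 100·exp(−πζ/√(1−ζ²)) = 5.58%.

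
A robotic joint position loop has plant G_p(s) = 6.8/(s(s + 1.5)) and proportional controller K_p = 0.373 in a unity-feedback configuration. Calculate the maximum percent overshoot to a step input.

18.7%

Closed-loop characteristic equation: s² + 1.5s + 2.536 = 0, so ω_n = 1.593 rad/s and ζ = 1.5/(2·1.593) = 0.4709.
%OS = 100·exp(−πζ/√(1−ζ²)) = 100·exp(−π·0.4709/√0.7782) = 18.7%.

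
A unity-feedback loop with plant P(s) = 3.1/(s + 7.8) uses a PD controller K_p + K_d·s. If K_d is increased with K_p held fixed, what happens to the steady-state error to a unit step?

unchanged

K_d affects only the transient (the s-coefficient); the DC loop gain, and hence e_ss, depends only on K_p.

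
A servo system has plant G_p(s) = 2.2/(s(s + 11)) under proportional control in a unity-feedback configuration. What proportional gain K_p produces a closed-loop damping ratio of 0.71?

K_p = 27.3

Closed-loop characteristic equation: s² + 11s + K_p·2.2 = 0.
So ω_n = √(2.2K_p) and 2ζω_n = 11, giving ζ = 11/(2√(2.2K_p)).
Setting ζ = 0.71: √(2.2K_p) = 11/(2·0.71) = 7.746, so K_p = 60.01/2.2 = 27.3.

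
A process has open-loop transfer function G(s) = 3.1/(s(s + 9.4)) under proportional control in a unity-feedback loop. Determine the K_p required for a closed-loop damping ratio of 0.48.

K_p = 30.9

Closed-loop characteristic equation: s² + 9.4s + K_p·3.1 = 0.
So ω_n = √(3.1K_p) and 2ζω_n = 9.4, giving ζ = 9.4/(2√(3.1K_p)).
Setting ζ = 0.48: √(3.1K_p) = 9.4/(2·0.48) = 9.792, so K_p = 95.88/3.1 = 30.9.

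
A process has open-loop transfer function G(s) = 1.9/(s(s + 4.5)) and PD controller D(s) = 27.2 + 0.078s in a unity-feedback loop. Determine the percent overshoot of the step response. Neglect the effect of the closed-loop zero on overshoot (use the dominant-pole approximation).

34.2%

Forward path: (27.2 + 0.078s)·1.9/(s(s+4.5)). The closed-loop characteristic equation is s² + (4.5 + 1.9·0.078)s + 1.9·27.2 = 0.
That is s² + 4.648s + 51.68 = 0, so ω_n = 7.189 rad/s and ζ = 4.648/(2·7.189) = 0.3233.
%OS = 100·exp(−πζ/√(1−ζ²)) = 34.2%.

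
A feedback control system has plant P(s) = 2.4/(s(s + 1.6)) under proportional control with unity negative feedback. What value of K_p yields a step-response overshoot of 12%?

K_p = 0.852

From %OS = 100·exp(−πζ/√(1−ζ²)) = 12%, ζ = −ln(0.12)/√(π²+ln²(0.12)) = 0.5594.
Characteristic equation s² + 1.6s + 2.4K_p = 0 gives ζ = 1.6/(2√(2.4K_p)).
Setting ζ = 0.5594: √(2.4K_p) = 1.6/(2·0.5594) = 1.43, so K_p = 2.045/2.4 = 0.852.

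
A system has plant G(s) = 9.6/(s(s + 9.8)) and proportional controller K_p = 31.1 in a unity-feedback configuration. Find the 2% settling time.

From 1 + K_pG(s) = 0: s² + 9.8s + 298.6 = 0 ⇒ ω_n = 17.28, ζ = 0.2836.
2% settling time T_s ≈ 4/(ζω_n) = 4/4.9 = 0.816 s.

T_s ≈ 0.816 s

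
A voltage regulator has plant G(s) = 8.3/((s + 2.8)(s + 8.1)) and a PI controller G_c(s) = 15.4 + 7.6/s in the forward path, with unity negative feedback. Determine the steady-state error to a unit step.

0

The open loop G_c(s)G(s) has a pole at the origin (type 1), so the static position error constant is infinite and e_ss = 1/(1+∞) = 0.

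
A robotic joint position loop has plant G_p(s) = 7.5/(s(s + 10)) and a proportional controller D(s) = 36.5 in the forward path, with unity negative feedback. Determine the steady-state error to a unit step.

The open loop D(s)G_p(s) has a pole at the origin (type 1), so the static position error constant is infinite and e_ss = 1/(1+∞) = 0.

0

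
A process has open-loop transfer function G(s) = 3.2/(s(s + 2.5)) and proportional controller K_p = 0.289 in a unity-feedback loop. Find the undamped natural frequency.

ω_n = 0.962 rad/s

With unity feedback the closed-loop characteristic equation is s² + 2.5s + 0.289·3.2 = s² + 2.5s + 0.9248 = 0.
Matching s² + 2ζω_n s + ω_n²: ω_n = √0.9248 = 0.9617 rad/s and 2ζω_n = 2.5, so ζ = 2.5/(2·0.9617) = 1.3.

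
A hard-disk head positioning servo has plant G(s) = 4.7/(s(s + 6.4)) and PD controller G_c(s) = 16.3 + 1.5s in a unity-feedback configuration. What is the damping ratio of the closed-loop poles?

ζ = 0.768

Forward path: (16.3 + 1.5s)·4.7/(s(s+6.4)). The closed-loop characteristic equation is s² + (6.4 + 4.7·1.5)s + 4.7·16.3 = 0.
That is s² + 13.45s + 76.61 = 0, so ω_n = 8.753 rad/s and ζ = 13.45/(2·8.753) = 0.7683.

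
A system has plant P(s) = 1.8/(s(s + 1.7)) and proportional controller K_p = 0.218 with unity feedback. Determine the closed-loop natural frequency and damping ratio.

ω_n = 0.626 rad/s, ζ = 1.36

The closed-loop denominator is s(s+1.7) + 0.218·1.8 = s² + 1.7s + 0.3924.
Matching s² + 2ζω_n s + ω_n²: ω_n = √0.3924 = 0.6264 rad/s and 2ζω_n = 1.7, so ζ = 1.7/(2·0.6264) = 1.36.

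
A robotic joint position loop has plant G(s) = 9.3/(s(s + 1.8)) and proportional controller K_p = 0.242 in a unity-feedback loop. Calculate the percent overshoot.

9.48%

The closed-loop denominator s² + 1.8s + 2.251 gives ω_n = √2.251 = 1.5 and ζ = 1.8/(2ω_n) = 0.5999.
%OS = 100·exp(−πζ/√(1−ζ²)) = 100·exp(−π·0.5999/√0.6401) = 9.48%.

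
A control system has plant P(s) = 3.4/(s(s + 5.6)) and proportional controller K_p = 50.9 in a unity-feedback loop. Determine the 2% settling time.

From 1 + K_pP(s) = 0: s² + 5.6s + 173.1 = 0 ⇒ ω_n = 13.16, ζ = 0.2128.
2% settling time T_s ≈ 4/(ζω_n) = 4/2.8 = 1.43 s.

T_s ≈ 1.43 s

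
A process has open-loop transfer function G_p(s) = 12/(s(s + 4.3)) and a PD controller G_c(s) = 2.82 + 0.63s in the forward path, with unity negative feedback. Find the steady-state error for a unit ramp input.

The loop has one pole at the origin (type 1). Velocity error constant K_v = lim_{s→0} s·G_c(s)G_p(s) = 2.82·12/4.3 = 7.87.
Steady-state error to a unit ramp: e_ss = 1/K_v = 0.127.

0.127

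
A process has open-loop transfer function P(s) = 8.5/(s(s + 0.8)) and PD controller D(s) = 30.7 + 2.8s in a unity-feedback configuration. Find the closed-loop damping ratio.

Forward path: (30.7 + 2.8s)·8.5/(s(s+0.8)). The closed-loop characteristic equation is s² + (0.8 + 8.5·2.8)s + 8.5·30.7 = 0.
That is s² + 24.6s + 260.9 = 0, so ω_n = 16.15 rad/s and ζ = 24.6/(2·16.15) = 0.7614.

ζ = 0.761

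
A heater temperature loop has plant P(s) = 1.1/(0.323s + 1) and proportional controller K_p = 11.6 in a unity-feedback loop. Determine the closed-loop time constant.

τ = 0.0235 s

Closed loop: T(s) = K_p·P/(1+K_p·P) = 12.76/(0.323s + 1 + 12.76), with pole at s = −(1 + 12.76)/0.323 = −42.6.
Closed-loop time constant τ = 1/42.6 = 0.0235 s.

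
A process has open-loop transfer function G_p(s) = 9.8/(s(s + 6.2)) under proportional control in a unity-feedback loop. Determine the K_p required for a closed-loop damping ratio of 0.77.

Closed-loop characteristic equation: s² + 6.2s + K_p·9.8 = 0.
So ω_n = √(9.8K_p) and 2ζω_n = 6.2, giving ζ = 6.2/(2√(9.8K_p)).
Setting ζ = 0.77: √(9.8K_p) = 6.2/(2·0.77) = 4.026, so K_p = 16.21/9.8 = 1.65.

K_p = 1.65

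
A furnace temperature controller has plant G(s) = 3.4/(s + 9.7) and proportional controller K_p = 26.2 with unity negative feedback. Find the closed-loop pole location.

s = -98.78

Closed-loop transfer function: T(s) = K_p·G(s)/(1 + K_p·G(s)) = 89.08/(s + 9.7 + 89.08) = 89.08/(s + 98.78).
The closed-loop pole is at s = −98.78.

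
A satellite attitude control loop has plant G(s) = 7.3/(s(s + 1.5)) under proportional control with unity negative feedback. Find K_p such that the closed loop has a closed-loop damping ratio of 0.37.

K_p = 0.563

Closed-loop characteristic equation: s² + 1.5s + K_p·7.3 = 0.
So ω_n = √(7.3K_p) and 2ζω_n = 1.5, giving ζ = 1.5/(2√(7.3K_p)).
Setting ζ = 0.37: √(7.3K_p) = 1.5/(2·0.37) = 2.027, so K_p = 4.109/7.3 = 0.563.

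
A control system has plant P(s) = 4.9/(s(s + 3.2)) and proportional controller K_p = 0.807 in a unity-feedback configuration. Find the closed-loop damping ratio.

ζ = 0.805

1 + K_p·P(s) = 0 gives s² + 3.2s + 3.954 = 0.
So ω_n² = 3.954 ⇒ ω_n = 1.989 rad/s, and ζ = 3.2/(2ω_n) = 0.805.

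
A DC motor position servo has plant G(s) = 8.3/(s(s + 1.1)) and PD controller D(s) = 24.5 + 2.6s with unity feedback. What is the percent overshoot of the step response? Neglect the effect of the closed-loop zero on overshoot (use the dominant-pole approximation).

1.62%

Forward path: (24.5 + 2.6s)·8.3/(s(s+1.1)). The closed-loop characteristic equation is s² + (1.1 + 8.3·2.6)s + 8.3·24.5 = 0.
That is s² + 22.68s + 203.4 = 0, so ω_n = 14.26 rad/s and ζ = 22.68/(2·14.26) = 0.7952.
%OS = 100·exp(−πζ/√(1−ζ²)) = 1.62%.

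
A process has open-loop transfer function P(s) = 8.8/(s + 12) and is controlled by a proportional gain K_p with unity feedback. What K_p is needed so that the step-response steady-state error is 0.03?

K_p = 44.1

Steady-state error for a unit step on this type-0 loop is 1/(1 + K_p·P(0)).
P(0) = 0.7333. Require 1/(1 + K_p·0.7333) = 0.03, so 1 + 0.7333·K_p = 33.33.
K_p = (33.33 − 1)/0.7333 = 44.1.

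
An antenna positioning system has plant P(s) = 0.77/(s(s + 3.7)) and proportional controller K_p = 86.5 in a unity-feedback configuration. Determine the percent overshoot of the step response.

Closed-loop characteristic equation: s² + 3.7s + 66.61 = 0, so ω_n = 8.161 rad/s and ζ = 3.7/(2·8.161) = 0.2267.
%OS = 100·exp(−πζ/√(1−ζ²)) = 100·exp(−π·0.2267/√0.9486) = 48.1%.

48.1%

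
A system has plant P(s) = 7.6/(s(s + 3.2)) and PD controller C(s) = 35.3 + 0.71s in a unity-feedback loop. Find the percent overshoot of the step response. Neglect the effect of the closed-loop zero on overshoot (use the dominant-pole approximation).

42.6%

Forward path: (35.3 + 0.71s)·7.6/(s(s+3.2)). The closed-loop characteristic equation is s² + (3.2 + 7.6·0.71)s + 7.6·35.3 = 0.
That is s² + 8.596s + 268.3 = 0, so ω_n = 16.38 rad/s and ζ = 8.596/(2·16.38) = 0.2624.
%OS = 100·exp(−πζ/√(1−ζ²)) = 42.6%.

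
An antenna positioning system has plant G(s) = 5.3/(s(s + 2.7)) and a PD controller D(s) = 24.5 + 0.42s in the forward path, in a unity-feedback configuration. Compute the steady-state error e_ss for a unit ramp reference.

The loop has one pole at the origin (type 1). Velocity error constant K_v = lim_{s→0} s·D(s)G(s) = 24.5·5.3/2.7 = 48.09.
Steady-state error to a unit ramp: e_ss = 1/K_v = 0.0208.

0.0208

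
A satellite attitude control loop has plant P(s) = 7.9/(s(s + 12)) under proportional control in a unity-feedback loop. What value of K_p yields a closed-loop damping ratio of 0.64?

Closed-loop characteristic equation: s² + 12s + K_p·7.9 = 0.
So ω_n = √(7.9K_p) and 2ζω_n = 12, giving ζ = 12/(2√(7.9K_p)).
Setting ζ = 0.64: √(7.9K_p) = 12/(2·0.64) = 9.375, so K_p = 87.89/7.9 = 11.1.

K_p = 11.1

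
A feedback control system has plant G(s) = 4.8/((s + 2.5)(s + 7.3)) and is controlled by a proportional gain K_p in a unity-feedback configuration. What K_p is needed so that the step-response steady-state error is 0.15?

K_p = 21.5

For a type-0 loop with proportional control, e_ss = 1/(1 + K_p·G(0)).
G(0) = 0.263. Require 1/(1 + K_p·0.263) = 0.15, so 1 + 0.263·K_p = 6.667.
K_p = (6.667 − 1)/0.263 = 21.5.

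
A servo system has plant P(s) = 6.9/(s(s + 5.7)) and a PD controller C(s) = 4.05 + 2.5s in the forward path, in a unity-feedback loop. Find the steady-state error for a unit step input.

0

The open loop C(s)P(s) has a pole at the origin (type 1), so the static position error constant is infinite and e_ss = 1/(1+∞) = 0.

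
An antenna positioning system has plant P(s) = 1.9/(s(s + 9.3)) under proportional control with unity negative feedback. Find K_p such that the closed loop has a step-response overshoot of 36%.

K_p = 119

From %OS = 100·exp(−πζ/√(1−ζ²)) = 36%, ζ = −ln(0.36)/√(π²+ln²(0.36)) = 0.3093.
Characteristic equation s² + 9.3s + 1.9K_p = 0 gives ζ = 9.3/(2√(1.9K_p)).
Setting ζ = 0.3093: √(1.9K_p) = 9.3/(2·0.3093) = 15.04, so K_p = 226.1/1.9 = 119.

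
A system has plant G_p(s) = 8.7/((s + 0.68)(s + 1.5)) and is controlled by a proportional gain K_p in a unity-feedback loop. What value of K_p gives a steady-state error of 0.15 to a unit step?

K_p = 0.664

For a type-0 loop with proportional control, e_ss = 1/(1 + K_p·G_p(0)).
G_p(0) = 8.529. Require 1/(1 + K_p·8.529) = 0.15, so 1 + 8.529·K_p = 6.667.
K_p = (6.667 − 1)/8.529 = 0.664.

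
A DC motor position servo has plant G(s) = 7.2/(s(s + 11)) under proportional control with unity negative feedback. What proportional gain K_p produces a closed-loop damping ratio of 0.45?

K_p = 20.7

Closed-loop characteristic equation: s² + 11s + K_p·7.2 = 0.
So ω_n = √(7.2K_p) and 2ζω_n = 11, giving ζ = 11/(2√(7.2K_p)).
Setting ζ = 0.45: √(7.2K_p) = 11/(2·0.45) = 12.22, so K_p = 149.4/7.2 = 20.7.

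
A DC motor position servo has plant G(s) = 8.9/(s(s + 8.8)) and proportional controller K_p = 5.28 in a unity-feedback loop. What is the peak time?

T_p = 0.598 s

The closed-loop denominator s² + 8.8s + 46.99 gives ω_n = √46.99 = 6.855 and ζ = 8.8/(2ω_n) = 0.6419.
Damped frequency ω_d = ω_n√(1−ζ²) = 5.257 rad/s, so peak time T_p = π/ω_d = 0.598 s.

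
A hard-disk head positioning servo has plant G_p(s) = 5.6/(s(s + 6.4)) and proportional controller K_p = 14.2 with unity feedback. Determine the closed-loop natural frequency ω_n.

ω_n = 8.92 rad/s

The closed-loop denominator is s(s+6.4) + 14.2·5.6 = s² + 6.4s + 79.52.
So ω_n² = 79.52 ⇒ ω_n = 8.917 rad/s, and ζ = 6.4/(2ω_n) = 0.359.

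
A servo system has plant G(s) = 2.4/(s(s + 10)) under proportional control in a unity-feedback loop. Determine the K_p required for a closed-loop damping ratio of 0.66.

K_p = 23.9

Closed-loop characteristic equation: s² + 10s + K_p·2.4 = 0.
So ω_n = √(2.4K_p) and 2ζω_n = 10, giving ζ = 10/(2√(2.4K_p)).
Setting ζ = 0.66: √(2.4K_p) = 10/(2·0.66) = 7.576, so K_p = 57.39/2.4 = 23.9.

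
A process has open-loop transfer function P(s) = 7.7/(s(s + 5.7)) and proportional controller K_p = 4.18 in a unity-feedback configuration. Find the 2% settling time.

The closed-loop denominator s² + 5.7s + 32.19 gives ω_n = √32.19 = 5.673 and ζ = 5.7/(2ω_n) = 0.5024.
2% settling time T_s ≈ 4/(ζω_n) = 4/2.85 = 1.4 s.

T_s ≈ 1.4 s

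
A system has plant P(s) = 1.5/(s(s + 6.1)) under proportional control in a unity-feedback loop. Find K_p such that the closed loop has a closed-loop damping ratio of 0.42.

Closed-loop characteristic equation: s² + 6.1s + K_p·1.5 = 0.
So ω_n = √(1.5K_p) and 2ζω_n = 6.1, giving ζ = 6.1/(2√(1.5K_p)).
Setting ζ = 0.42: √(1.5K_p) = 6.1/(2·0.42) = 7.262, so K_p = 52.74/1.5 = 35.2.

K_p = 35.2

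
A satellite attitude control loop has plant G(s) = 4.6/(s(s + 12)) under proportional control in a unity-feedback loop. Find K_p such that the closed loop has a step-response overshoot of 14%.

From %OS = 100·exp(−πζ/√(1−ζ²)) = 14%, ζ = −ln(0.14)/√(π²+ln²(0.14)) = 0.5305.
Characteristic equation s² + 12s + 4.6K_p = 0 gives ζ = 12/(2√(4.6K_p)).
Setting ζ = 0.5305: √(4.6K_p) = 12/(2·0.5305) = 11.31, so K_p = 127.9/4.6 = 27.8.

K_p = 27.8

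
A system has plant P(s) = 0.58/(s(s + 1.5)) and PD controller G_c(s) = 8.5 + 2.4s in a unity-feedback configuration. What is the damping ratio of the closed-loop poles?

ζ = 0.651

Forward path: (8.5 + 2.4s)·0.58/(s(s+1.5)). The closed-loop characteristic equation is s² + (1.5 + 0.58·2.4)s + 0.58·8.5 = 0.
That is s² + 2.892s + 4.93 = 0, so ω_n = 2.22 rad/s and ζ = 2.892/(2·2.22) = 0.6512.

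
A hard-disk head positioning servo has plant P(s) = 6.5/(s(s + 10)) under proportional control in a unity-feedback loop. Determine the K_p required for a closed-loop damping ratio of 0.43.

K_p = 20.8

Closed-loop characteristic equation: s² + 10s + K_p·6.5 = 0.
So ω_n = √(6.5K_p) and 2ζω_n = 10, giving ζ = 10/(2√(6.5K_p)).
Setting ζ = 0.43: √(6.5K_p) = 10/(2·0.43) = 11.63, so K_p = 135.2/6.5 = 20.8.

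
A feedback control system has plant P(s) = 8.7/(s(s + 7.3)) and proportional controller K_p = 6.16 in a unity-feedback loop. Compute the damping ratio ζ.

ζ = 0.499

The closed-loop denominator is s(s+7.3) + 6.16·8.7 = s² + 7.3s + 53.59.
So ω_n² = 53.59 ⇒ ω_n = 7.321 rad/s, and ζ = 7.3/(2ω_n) = 0.499.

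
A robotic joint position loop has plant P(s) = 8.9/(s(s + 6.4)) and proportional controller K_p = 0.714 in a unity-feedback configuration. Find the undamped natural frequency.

ω_n = 2.52 rad/s

With unity feedback the closed-loop characteristic equation is s² + 6.4s + 0.714·8.9 = s² + 6.4s + 6.355 = 0.
Matching s² + 2ζω_n s + ω_n²: ω_n = √6.355 = 2.521 rad/s and 2ζω_n = 6.4, so ζ = 6.4/(2·2.521) = 1.27.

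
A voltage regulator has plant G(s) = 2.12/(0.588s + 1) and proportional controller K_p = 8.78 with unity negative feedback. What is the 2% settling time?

T_s ≈ 0.12 s

Closed loop: T(s) = K_p·G/(1+K_p·G) = 18.61/(0.588s + 1 + 18.61), with pole at s = −(1 + 18.61)/0.588 = −33.36.
τ = 1/33.36 = 0.02998 s, so 2% settling time ≈ 4τ = 0.12 s.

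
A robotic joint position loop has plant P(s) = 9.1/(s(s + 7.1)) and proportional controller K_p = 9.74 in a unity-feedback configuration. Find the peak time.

Closed-loop characteristic equation: s² + 7.1s + 88.63 = 0, so ω_n = 9.415 rad/s and ζ = 7.1/(2·9.415) = 0.3771.
Damped frequency ω_d = ω_n√(1−ζ²) = 8.72 rad/s, so peak time T_p = π/ω_d = 0.36 s.

T_p = 0.36 s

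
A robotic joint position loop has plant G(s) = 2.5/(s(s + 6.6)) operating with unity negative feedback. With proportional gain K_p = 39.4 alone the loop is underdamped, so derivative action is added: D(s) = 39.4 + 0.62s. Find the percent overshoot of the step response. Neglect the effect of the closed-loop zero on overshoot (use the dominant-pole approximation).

Forward path: (39.4 + 0.62s)·2.5/(s(s+6.6)). The closed-loop characteristic equation is s² + (6.6 + 2.5·0.62)s + 2.5·39.4 = 0.
That is s² + 8.15s + 98.5 = 0, so ω_n = 9.925 rad/s and ζ = 8.15/(2·9.925) = 0.4106.
%OS = 100·exp(−πζ/√(1−ζ²)) = 24.3%.

24.3%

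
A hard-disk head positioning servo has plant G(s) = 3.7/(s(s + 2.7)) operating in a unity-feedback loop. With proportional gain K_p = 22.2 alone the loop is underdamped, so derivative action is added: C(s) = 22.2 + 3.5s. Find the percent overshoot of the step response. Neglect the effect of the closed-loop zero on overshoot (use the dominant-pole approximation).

Forward path: (22.2 + 3.5s)·3.7/(s(s+2.7)). The closed-loop characteristic equation is s² + (2.7 + 3.7·3.5)s + 3.7·22.2 = 0.
That is s² + 15.65s + 82.14 = 0, so ω_n = 9.063 rad/s and ζ = 15.65/(2·9.063) = 0.8634.
%OS = 100·exp(−πζ/√(1−ζ²)) = 0.463%.

0.463%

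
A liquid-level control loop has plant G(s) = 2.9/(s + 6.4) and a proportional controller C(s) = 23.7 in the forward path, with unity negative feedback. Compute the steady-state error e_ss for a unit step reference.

0.0852

The loop is type 0. Static position error constant K_pos = C(0)·G(0) = 23.7·0.4531 = 10.74.
Steady-state error to a unit step: e_ss = 1/(1+K_pos) = 1/11.74 = 0.0852.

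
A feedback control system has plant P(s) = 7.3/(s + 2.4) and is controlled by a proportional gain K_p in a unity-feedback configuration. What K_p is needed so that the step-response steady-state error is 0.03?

K_p = 10.6

Steady-state error for a unit step on this type-0 loop is 1/(1 + K_p·P(0)).
P(0) = 3.042. Require 1/(1 + K_p·3.042) = 0.03, so 1 + 3.042·K_p = 33.33.
K_p = (33.33 − 1)/3.042 = 10.6.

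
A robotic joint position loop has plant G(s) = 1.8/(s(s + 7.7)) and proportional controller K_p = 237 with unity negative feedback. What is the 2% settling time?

T_s ≈ 1.04 s

The closed-loop denominator s² + 7.7s + 426.6 gives ω_n = √426.6 = 20.65 and ζ = 7.7/(2ω_n) = 0.1864.
2% settling time T_s ≈ 4/(ζω_n) = 4/3.85 = 1.04 s.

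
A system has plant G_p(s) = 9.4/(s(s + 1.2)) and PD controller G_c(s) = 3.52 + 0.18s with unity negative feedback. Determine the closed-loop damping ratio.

Forward path: (3.52 + 0.18s)·9.4/(s(s+1.2)). The closed-loop characteristic equation is s² + (1.2 + 9.4·0.18)s + 9.4·3.52 = 0.
That is s² + 2.892s + 33.09 = 0, so ω_n = 5.752 rad/s and ζ = 2.892/(2·5.752) = 0.2514.

ζ = 0.251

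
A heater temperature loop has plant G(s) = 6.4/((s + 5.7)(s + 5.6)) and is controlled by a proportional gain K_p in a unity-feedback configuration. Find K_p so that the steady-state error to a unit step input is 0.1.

The loop is type 0, so e_ss(step) = 1/(1 + K_pos) with K_pos = K_p·G(0).
G(0) = 0.2005. Require 1/(1 + K_p·0.2005) = 0.1, so 1 + 0.2005·K_p = 10.
K_p = (10 − 1)/0.2005 = 44.9.

K_p = 44.9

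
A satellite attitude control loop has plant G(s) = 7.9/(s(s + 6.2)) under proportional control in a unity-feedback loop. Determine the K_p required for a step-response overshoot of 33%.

From %OS = 100·exp(−πζ/√(1−ζ²)) = 33%, ζ = −ln(0.33)/√(π²+ln²(0.33)) = 0.3328.
Characteristic equation s² + 6.2s + 7.9K_p = 0 gives ζ = 6.2/(2√(7.9K_p)).
Setting ζ = 0.3328: √(7.9K_p) = 6.2/(2·0.3328) = 9.315, so K_p = 86.78/7.9 = 11.

K_p = 11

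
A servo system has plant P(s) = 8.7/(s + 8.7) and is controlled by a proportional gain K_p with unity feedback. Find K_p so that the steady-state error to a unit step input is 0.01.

Steady-state error for a unit step on this type-0 loop is 1/(1 + K_p·P(0)).
P(0) = 1. Require 1/(1 + K_p·1) = 0.01, so 1 + 1·K_p = 100.
K_p = (100 − 1)/1 = 99.

K_p = 99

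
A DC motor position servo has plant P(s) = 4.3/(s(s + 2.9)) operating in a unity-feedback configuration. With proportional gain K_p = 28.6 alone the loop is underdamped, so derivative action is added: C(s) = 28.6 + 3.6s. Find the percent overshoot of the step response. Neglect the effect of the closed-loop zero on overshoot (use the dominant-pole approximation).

Forward path: (28.6 + 3.6s)·4.3/(s(s+2.9)). The closed-loop characteristic equation is s² + (2.9 + 4.3·3.6)s + 4.3·28.6 = 0.
That is s² + 18.38s + 123 = 0, so ω_n = 11.09 rad/s and ζ = 18.38/(2·11.09) = 0.8287.
%OS = 100·exp(−πζ/√(1−ζ²)) = 0.955%.

0.955%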